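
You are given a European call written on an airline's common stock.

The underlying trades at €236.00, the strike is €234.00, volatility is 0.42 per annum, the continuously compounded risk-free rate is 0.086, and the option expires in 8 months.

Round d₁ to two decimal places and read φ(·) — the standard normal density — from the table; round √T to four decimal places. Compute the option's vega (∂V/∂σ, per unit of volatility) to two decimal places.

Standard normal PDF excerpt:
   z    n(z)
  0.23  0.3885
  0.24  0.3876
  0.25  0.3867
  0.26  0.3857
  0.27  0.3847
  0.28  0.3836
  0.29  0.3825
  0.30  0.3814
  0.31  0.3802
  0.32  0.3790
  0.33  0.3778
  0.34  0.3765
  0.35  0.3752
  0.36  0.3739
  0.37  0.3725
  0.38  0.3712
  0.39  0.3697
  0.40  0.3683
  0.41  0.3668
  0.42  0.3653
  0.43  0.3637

72.05

σ√T = 0.42·√0.6667 = 0.3429
ln(S/K) + (r + σ²/2)T = ln(236/234) + (0.086 + 0.42²/2)·0.6667 = 0.0085 + 0.1161 = 0.1246
d₁ = 0.1246 / 0.3429 = 0.3635 ≈ 0.36
√T = √0.6667 = 0.8165
φ(d₁) = φ(0.36) = 0.3739
vega = S·φ(d₁)·√T = 236·0.3739·0.8165 = 72.0483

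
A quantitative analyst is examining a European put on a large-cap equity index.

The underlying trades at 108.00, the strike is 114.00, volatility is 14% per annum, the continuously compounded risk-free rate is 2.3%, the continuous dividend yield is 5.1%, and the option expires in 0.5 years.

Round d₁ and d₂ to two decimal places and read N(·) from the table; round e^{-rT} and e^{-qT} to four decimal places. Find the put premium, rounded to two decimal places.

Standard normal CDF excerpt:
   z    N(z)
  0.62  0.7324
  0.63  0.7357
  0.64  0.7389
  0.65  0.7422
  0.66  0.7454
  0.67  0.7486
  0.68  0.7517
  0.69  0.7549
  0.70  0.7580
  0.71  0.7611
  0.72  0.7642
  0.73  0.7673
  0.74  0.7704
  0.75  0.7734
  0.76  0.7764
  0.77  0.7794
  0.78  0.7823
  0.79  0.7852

σ√T = 0.14 × 0.7071 = 0.0990
d₁ = [ln(108/114) + (0.023 − 0.051 + ½·0.14²)·0.5] / (σ√T) = (-0.0541 − 0.0091) / 0.0990 = -0.6381 → -0.64
d₂ = -0.6381 − 0.0990 = -0.7371 → -0.74
exp(−qT) = exp(−0.051·0.5) = 0.9748;  exp(−rT) = exp(−0.023·0.5) = 0.9886
P = 114·0.9886·N(0.74) − 108·0.9748·N(0.64) = 114·0.9886·0.7704 − 108·0.9748·0.7389 = 86.8244 − 77.7902 = 9.0342

9.03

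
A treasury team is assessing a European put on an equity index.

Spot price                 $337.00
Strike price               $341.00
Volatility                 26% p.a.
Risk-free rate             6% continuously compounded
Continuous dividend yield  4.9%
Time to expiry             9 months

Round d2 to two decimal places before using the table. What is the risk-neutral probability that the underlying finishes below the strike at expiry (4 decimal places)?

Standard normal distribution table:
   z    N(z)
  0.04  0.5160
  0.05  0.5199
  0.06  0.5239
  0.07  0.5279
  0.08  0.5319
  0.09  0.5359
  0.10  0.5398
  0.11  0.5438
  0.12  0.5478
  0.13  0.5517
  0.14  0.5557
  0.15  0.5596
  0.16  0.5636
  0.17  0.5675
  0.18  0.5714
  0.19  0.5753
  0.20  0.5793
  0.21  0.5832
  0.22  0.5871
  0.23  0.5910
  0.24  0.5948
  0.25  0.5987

0.5517

T = 0.75;  σ√T = 0.2252
d₁ = [ln(337/341) + (0.06 − 0.049 + 0.26²/2)·0.75] / 0.2252 = [-0.0118 + 0.0336] / 0.2252 = 0.0968 which rounds to 0.10
d₂ = d₁ − σ√T = 0.0968 − 0.2252 = -0.1283 which rounds to -0.13
Risk-neutral Pr[S_T < K] = N(−d₂) = N(0.13) = 0.5517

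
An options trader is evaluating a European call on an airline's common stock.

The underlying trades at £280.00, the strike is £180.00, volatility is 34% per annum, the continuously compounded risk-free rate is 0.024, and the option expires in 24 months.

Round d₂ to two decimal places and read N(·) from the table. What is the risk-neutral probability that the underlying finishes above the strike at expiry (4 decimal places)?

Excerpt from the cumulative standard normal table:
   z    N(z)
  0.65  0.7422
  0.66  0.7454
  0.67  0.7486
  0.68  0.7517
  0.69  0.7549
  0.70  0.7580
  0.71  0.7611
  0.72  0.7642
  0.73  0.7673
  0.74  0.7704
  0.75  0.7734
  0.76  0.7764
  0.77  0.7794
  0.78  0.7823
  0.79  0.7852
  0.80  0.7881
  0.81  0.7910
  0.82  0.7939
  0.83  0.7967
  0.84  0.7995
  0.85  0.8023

0.7823

T = 2;  σ√T = 0.4808
d₁ = [ln(280/180) + (0.024 + 0.34²/2)·2] / 0.4808 = [0.4418 + 0.1636] / 0.4808 = 1.2591 ⇒ 1.26
d₂ = d₁ − σ√T = 1.2591 − 0.4808 = 0.7783 ⇒ 0.78
Pr(exercise) under Q = N(d₂) = 0.7823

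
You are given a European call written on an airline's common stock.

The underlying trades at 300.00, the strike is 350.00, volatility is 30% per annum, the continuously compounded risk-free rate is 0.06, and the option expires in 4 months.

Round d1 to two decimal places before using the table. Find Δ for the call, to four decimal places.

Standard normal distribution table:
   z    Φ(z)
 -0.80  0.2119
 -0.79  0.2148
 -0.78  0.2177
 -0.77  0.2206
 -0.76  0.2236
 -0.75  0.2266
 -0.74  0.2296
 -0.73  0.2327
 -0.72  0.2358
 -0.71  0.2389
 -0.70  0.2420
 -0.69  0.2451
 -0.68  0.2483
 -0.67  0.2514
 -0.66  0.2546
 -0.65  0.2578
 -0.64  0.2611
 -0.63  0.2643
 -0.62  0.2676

σ√T = 0.3·√0.3333 = 0.1732
d₁ = [ln(300/350) + (0.06 + 0.3²/2)·0.3333] / 0.1732 = [-0.1542 + 0.0350] / 0.1732 = -0.6879 → -0.69
N(d₁) = N(-0.69) = 0.2451
Δ_call = N(d₁) = 0.2451

0.2451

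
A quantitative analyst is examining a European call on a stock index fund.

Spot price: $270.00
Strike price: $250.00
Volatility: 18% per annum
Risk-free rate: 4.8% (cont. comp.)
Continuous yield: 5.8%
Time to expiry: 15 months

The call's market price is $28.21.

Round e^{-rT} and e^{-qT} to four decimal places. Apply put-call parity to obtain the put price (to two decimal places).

e^(−qT) = e^(−0.058·1.25) = 0.9301;  e^(−rT) = e^(−0.048·1.25) = 0.9418
Put-call parity: C − P = S·e^(−qT) − K·e^(−rT) = 270·0.9301 − 250·0.9418 = 251.1270 − 235.4500 = 15.6770
P = C − (C − P) = 28.21 − (15.6770) = 12.5330

$12.53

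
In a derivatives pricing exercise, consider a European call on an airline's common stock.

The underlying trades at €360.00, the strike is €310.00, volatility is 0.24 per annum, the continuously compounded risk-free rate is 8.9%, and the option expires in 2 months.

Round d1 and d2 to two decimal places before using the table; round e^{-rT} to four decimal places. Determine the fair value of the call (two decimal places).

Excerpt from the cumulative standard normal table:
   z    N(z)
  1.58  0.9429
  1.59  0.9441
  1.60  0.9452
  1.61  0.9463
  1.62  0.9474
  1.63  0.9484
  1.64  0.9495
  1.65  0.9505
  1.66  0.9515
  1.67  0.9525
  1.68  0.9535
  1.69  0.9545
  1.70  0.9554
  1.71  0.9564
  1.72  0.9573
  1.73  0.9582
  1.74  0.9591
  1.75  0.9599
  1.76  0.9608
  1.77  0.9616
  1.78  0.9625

T = 0.1667;  σ√T = 0.0980
d₁ = [ln(360/310) + (0.089 + ½·0.24²)·0.1667] / (σ√T) = (0.1495 + 0.0196) / 0.0980 = 1.7265 → 1.73
d₂ = 1.7265 − 0.0980 = 1.6286 → 1.63
exp(−rT) = exp(−0.089·0.1667) = 0.9853
N(d₁) = N(1.73) = 0.9582;  N(d₂) = N(1.63) = 0.9484
C = 360·0.9582 − 310·0.9853·0.9484 = 344.9520 − 289.6821 = 55.2699

€55.27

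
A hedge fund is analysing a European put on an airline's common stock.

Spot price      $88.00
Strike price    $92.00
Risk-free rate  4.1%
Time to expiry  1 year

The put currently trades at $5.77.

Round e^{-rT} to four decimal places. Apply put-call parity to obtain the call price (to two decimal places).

$5.47

exp(−rT) = exp(−0.041·1) = 0.9598
Put-call parity: C − P = S − K·e^(−rT) = 88 − 92·0.9598 = 88 − 88.3016 = -0.3016
C = P + (C − P) = 5.77 + (-0.3016) = 5.4684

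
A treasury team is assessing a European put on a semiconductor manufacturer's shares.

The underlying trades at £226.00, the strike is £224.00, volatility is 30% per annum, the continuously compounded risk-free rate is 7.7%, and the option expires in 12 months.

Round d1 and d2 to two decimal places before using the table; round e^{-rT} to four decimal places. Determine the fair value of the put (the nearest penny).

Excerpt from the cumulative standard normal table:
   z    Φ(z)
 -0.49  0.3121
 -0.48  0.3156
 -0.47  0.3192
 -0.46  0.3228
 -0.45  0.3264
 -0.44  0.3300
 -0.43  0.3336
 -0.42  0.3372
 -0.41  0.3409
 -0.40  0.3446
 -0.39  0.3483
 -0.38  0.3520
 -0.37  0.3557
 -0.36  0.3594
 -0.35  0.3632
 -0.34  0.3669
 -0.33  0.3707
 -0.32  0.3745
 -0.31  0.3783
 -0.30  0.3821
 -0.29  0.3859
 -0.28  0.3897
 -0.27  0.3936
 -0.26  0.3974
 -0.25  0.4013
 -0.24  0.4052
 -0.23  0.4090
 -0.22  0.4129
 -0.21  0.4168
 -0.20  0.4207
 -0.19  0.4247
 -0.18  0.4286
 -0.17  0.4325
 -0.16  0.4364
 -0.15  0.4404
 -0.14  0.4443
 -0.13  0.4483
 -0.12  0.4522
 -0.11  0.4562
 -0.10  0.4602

£17.57

σ√T = 0.3·√1 = 0.3000
d₁ = [ln(226/224) + (0.077 + ½·0.3²)·1] / (σ√T) = (0.0089 + 0.1220) / 0.3000 = 0.4363 → 0.44
d₂ = 0.4363 − 0.3000 = 0.1363 → 0.14
exp(−rT) = exp(−0.077·1) = 0.9259
N(−d₂) = N(-0.14) = 0.4443;  N(−d₁) = N(-0.44) = 0.3300
P = 224·0.9259·0.4443 − 226·0.3300 = 92.1485 − 74.5800 = 17.5685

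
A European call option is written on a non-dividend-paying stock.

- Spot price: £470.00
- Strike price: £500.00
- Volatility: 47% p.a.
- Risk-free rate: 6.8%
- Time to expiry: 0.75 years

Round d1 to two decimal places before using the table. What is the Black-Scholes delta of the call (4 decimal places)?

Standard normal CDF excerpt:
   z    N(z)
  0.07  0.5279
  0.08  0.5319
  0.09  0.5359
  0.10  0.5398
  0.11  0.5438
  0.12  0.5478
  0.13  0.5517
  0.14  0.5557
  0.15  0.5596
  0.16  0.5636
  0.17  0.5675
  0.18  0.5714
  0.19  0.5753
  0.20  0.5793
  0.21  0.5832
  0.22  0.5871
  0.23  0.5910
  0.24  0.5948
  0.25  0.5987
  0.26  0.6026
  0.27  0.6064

σ√T = 0.47·√0.75 = 0.4070
d₁ = [ln(470/500) + (0.068 + ½·0.47²)·0.75] / (σ√T) = (-0.0619 + 0.1338) / 0.4070 = 0.1768 ⇒ 0.18
N(d₁) = N(0.18) = 0.5714
Δ_call = N(d₁) = 0.5714

0.5714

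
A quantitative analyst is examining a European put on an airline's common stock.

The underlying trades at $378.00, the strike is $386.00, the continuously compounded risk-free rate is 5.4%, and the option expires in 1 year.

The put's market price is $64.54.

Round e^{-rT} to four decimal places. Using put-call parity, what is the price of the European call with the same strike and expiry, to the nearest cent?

exp(−rT) = exp(−0.054·1) = 0.9474
Put-call parity: C − P = S − K·e^(−rT) = 378 − 386·0.9474 = 378 − 365.6964 = 12.3036
C = P + (C − P) = 64.54 + (12.3036) = 76.8436

$76.84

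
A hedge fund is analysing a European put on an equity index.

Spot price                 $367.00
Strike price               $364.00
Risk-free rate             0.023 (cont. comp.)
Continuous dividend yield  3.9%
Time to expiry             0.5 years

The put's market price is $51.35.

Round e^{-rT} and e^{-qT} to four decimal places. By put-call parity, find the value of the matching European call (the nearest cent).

exp(−qT) = exp(−0.039·0.5) = 0.9807;  exp(−rT) = exp(−0.023·0.5) = 0.9886
Put-call parity: C − P = S·e^(−qT) − K·e^(−rT) = 367·0.9807 − 364·0.9886 = 359.9169 − 359.8504 = 0.0665
C = P + (C − P) = 51.35 + (0.0665) = 51.4165

$51.42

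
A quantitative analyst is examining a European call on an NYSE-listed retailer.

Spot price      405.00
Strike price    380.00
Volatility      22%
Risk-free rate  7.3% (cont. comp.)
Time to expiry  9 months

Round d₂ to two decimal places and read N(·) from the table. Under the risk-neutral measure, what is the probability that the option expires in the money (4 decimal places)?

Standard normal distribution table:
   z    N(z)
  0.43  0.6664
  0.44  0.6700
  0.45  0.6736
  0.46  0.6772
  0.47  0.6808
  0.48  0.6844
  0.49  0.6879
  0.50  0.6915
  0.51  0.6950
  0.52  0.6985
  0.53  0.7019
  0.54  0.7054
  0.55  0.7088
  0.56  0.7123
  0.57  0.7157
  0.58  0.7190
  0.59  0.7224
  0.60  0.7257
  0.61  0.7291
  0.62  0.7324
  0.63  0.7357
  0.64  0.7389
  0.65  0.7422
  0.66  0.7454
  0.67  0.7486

0.7019

T = 0.75;  σ√T = 0.1905
d₁ = [ln(405/380) + (0.073 + ½·0.22²)·0.75] / (σ√T) = (0.0637 + 0.0729) / 0.1905 = 0.7170 ⇒ 0.72
d₂ = 0.7170 − 0.1905 = 0.5265 ⇒ 0.53
Risk-neutral Pr[S_T > K] = N(d₂) = N(0.53) = 0.7019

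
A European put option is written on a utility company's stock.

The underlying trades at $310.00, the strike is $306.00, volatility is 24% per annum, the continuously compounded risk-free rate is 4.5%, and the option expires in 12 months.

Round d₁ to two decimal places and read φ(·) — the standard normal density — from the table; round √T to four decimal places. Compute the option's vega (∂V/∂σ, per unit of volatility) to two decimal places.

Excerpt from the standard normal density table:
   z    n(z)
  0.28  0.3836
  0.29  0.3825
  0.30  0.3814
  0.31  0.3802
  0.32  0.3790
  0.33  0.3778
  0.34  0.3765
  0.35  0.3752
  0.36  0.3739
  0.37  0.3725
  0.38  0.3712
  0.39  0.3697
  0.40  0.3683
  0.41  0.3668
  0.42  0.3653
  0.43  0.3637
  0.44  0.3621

115.91

σ√T = 0.24·√1 = 0.2400
ln(S/K) + (r + σ²/2)T = ln(310/306) + (0.045 + 0.24²/2)·1 = 0.0130 + 0.0738 = 0.0868
d₁ = 0.0868 / 0.2400 = 0.3616 → 0.36
√T = √1 = 1.0000
φ(d₁) = φ(0.36) = 0.3739
vega = S·φ(d₁)·√T = 310·0.3739·1.0000 = 115.9090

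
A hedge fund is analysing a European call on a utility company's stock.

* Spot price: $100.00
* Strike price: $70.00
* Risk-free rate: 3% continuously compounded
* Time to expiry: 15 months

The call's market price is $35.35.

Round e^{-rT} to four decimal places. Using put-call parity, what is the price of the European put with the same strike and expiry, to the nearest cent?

$2.77

exp(−rT) = exp(−0.03·1.25) = 0.9632
Put-call parity: C − P = S − K·e^(−rT) = 100 − 70·0.9632 = 100 − 67.4240 = 32.5760
P = C − (C − P) = 35.35 − (32.5760) = 2.7740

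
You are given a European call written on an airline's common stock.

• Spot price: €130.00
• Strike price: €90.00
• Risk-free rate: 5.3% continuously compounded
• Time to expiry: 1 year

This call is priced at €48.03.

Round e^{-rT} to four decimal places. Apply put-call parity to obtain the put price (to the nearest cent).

€3.39

exp(−rT) = exp(−0.053·1) = 0.9484
Put-call parity: C − P = S − K·e^(−rT) = 130 − 90·0.9484 = 130 − 85.3560 = 44.6440
P = C − (C − P) = 48.03 − (44.6440) = 3.3860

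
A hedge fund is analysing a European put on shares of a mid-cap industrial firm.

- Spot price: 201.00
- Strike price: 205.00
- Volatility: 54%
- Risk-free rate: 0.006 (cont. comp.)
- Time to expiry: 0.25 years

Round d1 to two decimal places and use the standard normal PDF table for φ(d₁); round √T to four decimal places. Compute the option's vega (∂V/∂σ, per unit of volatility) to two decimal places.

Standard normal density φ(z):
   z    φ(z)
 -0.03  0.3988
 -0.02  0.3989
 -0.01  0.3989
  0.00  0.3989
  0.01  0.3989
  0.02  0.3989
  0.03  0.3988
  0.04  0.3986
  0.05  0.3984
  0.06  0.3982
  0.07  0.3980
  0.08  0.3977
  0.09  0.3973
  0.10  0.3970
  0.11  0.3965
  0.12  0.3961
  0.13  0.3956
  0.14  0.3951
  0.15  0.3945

σ√T = 0.54 × 0.5000 = 0.2700
ln(S/K) + (r + σ²/2)T = ln(201/205) + (0.006 + 0.54²/2)·0.25 = -0.0197 + 0.0380 = 0.0182
d₁ = 0.0182 / 0.2700 = 0.0676 ≈ 0.07
√T = √0.25 = 0.5000
φ(d₁) = φ(0.07) = 0.3980
vega = S·φ(d₁)·√T = 201·0.3980·0.5000 = 39.9990

40.00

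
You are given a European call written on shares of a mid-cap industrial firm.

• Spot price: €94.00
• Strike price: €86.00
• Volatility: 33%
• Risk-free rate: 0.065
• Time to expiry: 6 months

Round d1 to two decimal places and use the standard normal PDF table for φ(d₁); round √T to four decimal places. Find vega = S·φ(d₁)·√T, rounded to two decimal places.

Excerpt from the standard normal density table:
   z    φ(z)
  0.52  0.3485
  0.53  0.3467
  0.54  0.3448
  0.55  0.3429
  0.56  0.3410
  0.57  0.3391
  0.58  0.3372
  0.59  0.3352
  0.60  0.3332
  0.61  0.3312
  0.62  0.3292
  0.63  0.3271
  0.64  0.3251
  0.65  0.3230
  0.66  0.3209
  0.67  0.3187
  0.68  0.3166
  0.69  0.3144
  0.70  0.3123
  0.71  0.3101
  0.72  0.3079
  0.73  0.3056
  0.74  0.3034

T = 0.5;  σ√T = 0.2333
d₁ = [ln(94/86) + (0.065 + 0.33²/2)·0.5] / 0.2333 = [0.0889 + 0.0597] / 0.2333 = 0.6371 → 0.64
√T = √0.5 = 0.7071
φ(d₁) = φ(0.64) = 0.3251
vega = S·φ(d₁)·√T = 94·0.3251·0.7071 = 21.6086

21.61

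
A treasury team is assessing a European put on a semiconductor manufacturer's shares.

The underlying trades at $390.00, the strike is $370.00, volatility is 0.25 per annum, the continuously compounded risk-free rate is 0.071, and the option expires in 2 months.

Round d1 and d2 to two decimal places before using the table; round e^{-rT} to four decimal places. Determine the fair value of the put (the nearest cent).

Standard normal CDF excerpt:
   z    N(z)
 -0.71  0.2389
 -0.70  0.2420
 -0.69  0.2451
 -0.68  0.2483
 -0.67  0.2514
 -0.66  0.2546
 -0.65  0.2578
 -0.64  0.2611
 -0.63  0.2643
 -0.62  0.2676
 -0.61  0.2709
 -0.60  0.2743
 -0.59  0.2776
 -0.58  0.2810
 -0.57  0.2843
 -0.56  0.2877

σ√T = 0.25 × 0.4082 = 0.1021
d₁ = [ln(390/370) + (0.071 + 0.25²/2)·0.1667] / 0.1021 = [0.0526 + 0.0170] / 0.1021 = 0.6828 which rounds to 0.68
d₂ = d₁ − σ√T = 0.6828 − 0.1021 = 0.5807 which rounds to 0.58
e^(−rT) = e^(−0.071·0.1667) = 0.9882
N(−d₂) = N(-0.58) = 0.2810;  N(−d₁) = N(-0.68) = 0.2483
P = 370·0.9882·0.2810 − 390·0.2483 = 102.7432 − 96.8370 = 5.9062

$5.91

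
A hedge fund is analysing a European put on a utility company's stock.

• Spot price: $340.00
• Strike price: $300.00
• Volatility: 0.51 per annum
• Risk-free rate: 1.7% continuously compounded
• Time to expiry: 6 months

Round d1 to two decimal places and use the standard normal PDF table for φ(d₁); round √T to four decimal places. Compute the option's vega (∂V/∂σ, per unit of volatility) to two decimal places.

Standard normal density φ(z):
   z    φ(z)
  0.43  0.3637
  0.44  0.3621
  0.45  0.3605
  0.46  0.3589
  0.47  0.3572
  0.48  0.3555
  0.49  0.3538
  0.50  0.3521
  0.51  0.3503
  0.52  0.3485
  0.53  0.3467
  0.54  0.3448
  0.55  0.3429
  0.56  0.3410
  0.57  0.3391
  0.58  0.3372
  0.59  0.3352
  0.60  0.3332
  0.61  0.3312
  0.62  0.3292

σ√T = 0.51 × 0.7071 = 0.3606
d₁ = [ln(340/300) + (0.017 + 0.51²/2)·0.5] / 0.3606 = [0.1252 + 0.0735] / 0.3606 = 0.5510 ⇒ 0.55
√T = √0.5 = 0.7071
φ(d₁) = φ(0.55) = 0.3429
vega = S·φ(d₁)·√T = 340·0.3429·0.7071 = 82.4380
(The call has the same vega.)

82.44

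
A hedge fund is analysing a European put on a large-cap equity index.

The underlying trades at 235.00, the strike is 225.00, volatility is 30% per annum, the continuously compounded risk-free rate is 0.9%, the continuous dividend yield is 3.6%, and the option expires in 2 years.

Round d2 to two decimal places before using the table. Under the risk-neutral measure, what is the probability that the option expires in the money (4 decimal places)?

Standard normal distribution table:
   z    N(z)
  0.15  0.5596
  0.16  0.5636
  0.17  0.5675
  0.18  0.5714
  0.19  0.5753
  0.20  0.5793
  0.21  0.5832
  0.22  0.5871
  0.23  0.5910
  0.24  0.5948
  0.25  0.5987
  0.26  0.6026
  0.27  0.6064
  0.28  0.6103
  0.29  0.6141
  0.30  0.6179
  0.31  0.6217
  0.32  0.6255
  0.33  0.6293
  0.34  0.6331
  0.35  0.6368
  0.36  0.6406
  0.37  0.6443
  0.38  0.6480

0.5948

σ√T = 0.3 × 1.4142 = 0.4243
ln(S/K) + (r − q + σ²/2)T = ln(235/225) + (0.009 − 0.036 + 0.3²/2)·2 = 0.0435 + 0.0360 = 0.0795
d₁ = 0.0795 / 0.4243 = 0.1873 ≈ 0.19
d₂ = d₁ − σ√T = 0.1873 − 0.4243 = -0.2369 ≈ -0.24
Risk-neutral Pr[S_T < K] = N(−d₂) = N(0.24) = 0.5948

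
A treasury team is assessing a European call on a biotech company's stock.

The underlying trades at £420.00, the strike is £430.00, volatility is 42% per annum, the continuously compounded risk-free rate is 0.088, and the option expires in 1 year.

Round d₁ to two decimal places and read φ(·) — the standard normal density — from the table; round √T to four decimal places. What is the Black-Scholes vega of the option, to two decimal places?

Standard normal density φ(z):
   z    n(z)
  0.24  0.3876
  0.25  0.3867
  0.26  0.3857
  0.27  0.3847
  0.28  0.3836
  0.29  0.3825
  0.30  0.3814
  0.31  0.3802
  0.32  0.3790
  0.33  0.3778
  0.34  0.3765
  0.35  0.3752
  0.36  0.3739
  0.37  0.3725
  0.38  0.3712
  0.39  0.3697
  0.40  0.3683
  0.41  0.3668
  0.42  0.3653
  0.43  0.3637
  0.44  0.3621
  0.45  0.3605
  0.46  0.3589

157.04

σ√T = 0.42·√1 = 0.4200
d₁ = [ln(420/430) + (0.088 + 0.42²/2)·1] / 0.4200 = [-0.0235 + 0.1762] / 0.4200 = 0.3635 ⇒ 0.36
√T = √1 = 1.0000
φ(d₁) = φ(0.36) = 0.3739
vega = S·φ(d₁)·√T = 420·0.3739·1.0000 = 157.0380
(Call and put vega coincide under Black-Scholes.)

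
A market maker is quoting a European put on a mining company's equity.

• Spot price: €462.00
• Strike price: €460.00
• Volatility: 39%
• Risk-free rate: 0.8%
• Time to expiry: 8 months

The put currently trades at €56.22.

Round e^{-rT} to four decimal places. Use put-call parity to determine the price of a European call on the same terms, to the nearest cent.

e^(−rT) = e^(−0.008·0.6667) = 0.9947
Put-call parity: C − P = S − K·e^(−rT) = 462 − 460·0.9947 = 462 − 457.5620 = 4.4380
C = P + (C − P) = 56.22 + (4.4380) = 60.6580

€60.66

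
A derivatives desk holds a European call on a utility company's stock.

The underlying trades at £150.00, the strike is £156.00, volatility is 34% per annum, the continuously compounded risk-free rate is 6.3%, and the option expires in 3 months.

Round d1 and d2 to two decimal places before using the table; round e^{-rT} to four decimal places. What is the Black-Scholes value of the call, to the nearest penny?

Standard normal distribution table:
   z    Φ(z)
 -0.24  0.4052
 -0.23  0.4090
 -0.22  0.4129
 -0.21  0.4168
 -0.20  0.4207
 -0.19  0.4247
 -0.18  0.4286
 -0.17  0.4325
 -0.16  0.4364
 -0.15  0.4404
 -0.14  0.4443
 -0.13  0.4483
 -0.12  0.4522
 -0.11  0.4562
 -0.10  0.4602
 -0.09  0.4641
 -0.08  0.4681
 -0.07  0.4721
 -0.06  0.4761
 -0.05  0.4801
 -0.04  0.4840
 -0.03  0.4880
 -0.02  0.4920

σ√T = 0.34 × 0.5000 = 0.1700
ln(S/K) + (r + σ²/2)T = ln(150/156) + (0.063 + 0.34²/2)·0.25 = -0.0392 + 0.0302 = -0.0090
d₁ = -0.0090 / 0.1700 = -0.0531 ⇒ -0.05
d₂ = d₁ − σ√T = -0.0531 − 0.1700 = -0.2231 ⇒ -0.22
e^(−rT) = e^(−0.063·0.25) = 0.9844
N(d₁) = N(-0.05) = 0.4801;  N(d₂) = N(-0.22) = 0.4129
C = 150·0.4801 − 156·0.9844·0.4129 = 72.0150 − 63.4076 = 8.6074

£8.61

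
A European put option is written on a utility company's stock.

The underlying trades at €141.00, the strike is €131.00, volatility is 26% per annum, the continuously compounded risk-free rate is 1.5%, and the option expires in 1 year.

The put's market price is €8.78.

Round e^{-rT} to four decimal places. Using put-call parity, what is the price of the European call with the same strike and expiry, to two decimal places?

exp(−rT) = exp(−0.015·1) = 0.9851
Put-call parity: C − P = S − K·e^(−rT) = 141 − 131·0.9851 = 141 − 129.0481 = 11.9519
C = P + (C − P) = 8.78 + (11.9519) = 20.7319

€20.73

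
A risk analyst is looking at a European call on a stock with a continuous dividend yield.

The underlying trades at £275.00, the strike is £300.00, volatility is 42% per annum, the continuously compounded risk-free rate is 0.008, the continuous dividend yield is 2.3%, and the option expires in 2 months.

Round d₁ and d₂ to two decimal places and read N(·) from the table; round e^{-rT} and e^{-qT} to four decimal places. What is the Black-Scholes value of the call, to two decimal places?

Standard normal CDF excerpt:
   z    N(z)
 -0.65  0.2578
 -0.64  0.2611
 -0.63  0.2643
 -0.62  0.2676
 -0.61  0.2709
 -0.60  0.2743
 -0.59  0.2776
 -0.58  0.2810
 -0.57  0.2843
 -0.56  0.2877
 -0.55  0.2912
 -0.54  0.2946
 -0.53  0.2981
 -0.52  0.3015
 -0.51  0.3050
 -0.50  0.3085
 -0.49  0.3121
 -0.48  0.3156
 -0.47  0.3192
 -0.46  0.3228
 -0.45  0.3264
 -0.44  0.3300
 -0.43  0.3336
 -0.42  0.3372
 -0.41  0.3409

£9.24

σ√T = 0.42·√0.1667 = 0.1715
ln(S/K) + (r − q + σ²/2)T = ln(275/300) + (0.008 − 0.023 + 0.42²/2)·0.1667 = -0.0870 + 0.0122 = -0.0748
d₁ = -0.0748 / 0.1715 = -0.4363 which rounds to -0.44
d₂ = d₁ − σ√T = -0.4363 − 0.1715 = -0.6078 which rounds to -0.61
e^(−qT) = e^(−0.023·0.1667) = 0.9962;  e^(−rT) = e^(−0.008·0.1667) = 0.9987
N(d₁) = N(-0.44) = 0.3300;  N(d₂) = N(-0.61) = 0.2709
C = 275·0.9962·0.3300 − 300·0.9987·0.2709 = 90.4051 − 81.1643 = 9.2408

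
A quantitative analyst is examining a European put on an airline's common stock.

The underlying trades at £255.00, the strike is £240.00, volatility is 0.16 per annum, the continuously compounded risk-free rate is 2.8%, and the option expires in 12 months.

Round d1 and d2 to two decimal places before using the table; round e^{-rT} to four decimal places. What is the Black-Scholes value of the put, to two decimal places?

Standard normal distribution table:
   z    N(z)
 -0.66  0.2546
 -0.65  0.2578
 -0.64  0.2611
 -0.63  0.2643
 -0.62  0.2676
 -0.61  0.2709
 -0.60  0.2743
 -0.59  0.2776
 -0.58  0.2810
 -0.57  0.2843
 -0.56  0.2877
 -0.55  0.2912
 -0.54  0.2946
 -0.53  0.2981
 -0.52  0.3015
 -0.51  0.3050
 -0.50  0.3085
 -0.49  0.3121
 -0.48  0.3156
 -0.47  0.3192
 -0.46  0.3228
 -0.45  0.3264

T = 1;  σ√T = 0.1600
ln(S/K) + (r + σ²/2)T = ln(255/240) + (0.028 + 0.16²/2)·1 = 0.0606 + 0.0408 = 0.1014
d₁ = 0.1014 / 0.1600 = 0.6339 ≈ 0.63
d₂ = d₁ − σ√T = 0.6339 − 0.1600 = 0.4739 ≈ 0.47
exp(−rT) = exp(−0.028·1) = 0.9724
P = 240·0.9724·N(-0.47) − 255·N(-0.63) = 240·0.9724·0.3192 − 255·0.2643 = 74.4936 − 67.3965 = 7.0971

£7.10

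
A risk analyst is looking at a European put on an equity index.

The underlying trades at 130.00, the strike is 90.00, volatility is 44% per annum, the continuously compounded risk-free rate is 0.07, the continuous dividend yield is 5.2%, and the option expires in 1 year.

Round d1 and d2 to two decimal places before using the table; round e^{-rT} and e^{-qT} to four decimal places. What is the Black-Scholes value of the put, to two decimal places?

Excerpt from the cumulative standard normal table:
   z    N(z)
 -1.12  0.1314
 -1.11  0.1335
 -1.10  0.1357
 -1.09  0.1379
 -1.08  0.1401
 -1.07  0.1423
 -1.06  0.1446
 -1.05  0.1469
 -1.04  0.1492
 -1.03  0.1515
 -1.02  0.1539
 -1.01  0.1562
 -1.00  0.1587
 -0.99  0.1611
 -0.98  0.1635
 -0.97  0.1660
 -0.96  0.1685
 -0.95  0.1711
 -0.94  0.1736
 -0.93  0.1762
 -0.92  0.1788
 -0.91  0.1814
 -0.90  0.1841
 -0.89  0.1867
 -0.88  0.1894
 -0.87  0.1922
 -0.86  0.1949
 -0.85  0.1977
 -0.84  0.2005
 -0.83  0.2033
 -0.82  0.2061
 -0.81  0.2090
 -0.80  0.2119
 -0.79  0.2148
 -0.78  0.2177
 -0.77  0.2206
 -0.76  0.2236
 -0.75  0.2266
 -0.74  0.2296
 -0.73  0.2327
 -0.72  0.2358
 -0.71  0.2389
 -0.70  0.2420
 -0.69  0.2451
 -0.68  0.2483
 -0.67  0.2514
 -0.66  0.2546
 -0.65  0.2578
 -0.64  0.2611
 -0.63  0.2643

σ√T = 0.44·√1 = 0.4400
d₁ = [ln(130/90) + (0.07 − 0.052 + 0.44²/2)·1] / 0.4400 = [0.3677 + 0.1148] / 0.4400 = 1.0966 ⇒ 1.10
d₂ = d₁ − σ√T = 1.0966 − 0.4400 = 0.6566 ⇒ 0.66
e^(−qT) = e^(−0.052·1) = 0.9493;  e^(−rT) = e^(−0.07·1) = 0.9324
N(−d₂) = N(-0.66) = 0.2546;  N(−d₁) = N(-1.10) = 0.1357
P = 90·0.9324·0.2546 − 130·0.9493·0.1357 = 21.3650 − 16.7466 = 4.6184

4.62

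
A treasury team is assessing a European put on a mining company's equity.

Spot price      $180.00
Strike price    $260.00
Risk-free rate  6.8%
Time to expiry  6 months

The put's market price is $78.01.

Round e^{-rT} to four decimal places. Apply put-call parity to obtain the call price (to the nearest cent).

$6.69

exp(−rT) = exp(−0.068·0.5) = 0.9666
Put-call parity: C − P = S − K·e^(−rT) = 180 − 260·0.9666 = 180 − 251.3160 = -71.3160
C = P + (C − P) = 78.01 + (-71.3160) = 6.6940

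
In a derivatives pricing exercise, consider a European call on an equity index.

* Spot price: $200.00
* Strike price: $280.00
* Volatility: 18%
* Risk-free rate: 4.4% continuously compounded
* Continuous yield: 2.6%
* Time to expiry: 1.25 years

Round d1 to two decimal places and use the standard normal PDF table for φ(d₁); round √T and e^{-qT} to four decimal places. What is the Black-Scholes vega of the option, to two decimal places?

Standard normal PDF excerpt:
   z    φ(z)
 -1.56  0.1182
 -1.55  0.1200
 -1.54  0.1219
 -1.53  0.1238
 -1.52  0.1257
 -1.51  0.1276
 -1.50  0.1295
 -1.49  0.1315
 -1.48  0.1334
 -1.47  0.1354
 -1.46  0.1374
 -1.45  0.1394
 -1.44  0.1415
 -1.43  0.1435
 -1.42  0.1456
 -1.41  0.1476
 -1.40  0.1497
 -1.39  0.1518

T = 1.25;  σ√T = 0.2012
ln(S/K) + (r − q + σ²/2)T = ln(200/280) + (0.044 − 0.026 + 0.18²/2)·1.25 = -0.3365 + 0.0427 = -0.2937
d₁ = -0.2937 / 0.2012 = -1.4595 ⇒ -1.46
√T = √1.25 = 1.1180
φ(d₁) = φ(-1.46) = 0.1374
e^(−qT) = e^(−0.026·1.25) = 0.9680
vega = S·e^(−qT)·φ(d₁)·√T = 200·0.9680·0.1374·1.1180 = 29.7395

29.74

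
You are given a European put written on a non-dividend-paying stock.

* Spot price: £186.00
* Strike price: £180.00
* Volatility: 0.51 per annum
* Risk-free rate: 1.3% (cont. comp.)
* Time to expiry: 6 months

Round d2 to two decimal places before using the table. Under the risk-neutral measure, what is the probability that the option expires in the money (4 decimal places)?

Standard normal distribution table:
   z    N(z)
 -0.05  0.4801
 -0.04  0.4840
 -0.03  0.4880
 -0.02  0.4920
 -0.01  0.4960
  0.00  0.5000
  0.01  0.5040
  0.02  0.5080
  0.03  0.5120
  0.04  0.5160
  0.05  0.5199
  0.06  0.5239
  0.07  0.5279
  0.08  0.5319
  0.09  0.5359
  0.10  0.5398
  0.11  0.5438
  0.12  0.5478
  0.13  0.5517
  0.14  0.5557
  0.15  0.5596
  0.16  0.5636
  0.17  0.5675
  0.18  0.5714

T = 0.5;  σ√T = 0.3606
d₁ = [ln(186/180) + (0.013 + 0.51²/2)·0.5] / 0.3606 = [0.0328 + 0.0715] / 0.3606 = 0.2893 ⇒ 0.29
d₂ = d₁ − σ√T = 0.2893 − 0.3606 = -0.0714 ⇒ -0.07
Risk-neutral Pr[S_T < K] = N(−d₂) = N(0.07) = 0.5279

0.5279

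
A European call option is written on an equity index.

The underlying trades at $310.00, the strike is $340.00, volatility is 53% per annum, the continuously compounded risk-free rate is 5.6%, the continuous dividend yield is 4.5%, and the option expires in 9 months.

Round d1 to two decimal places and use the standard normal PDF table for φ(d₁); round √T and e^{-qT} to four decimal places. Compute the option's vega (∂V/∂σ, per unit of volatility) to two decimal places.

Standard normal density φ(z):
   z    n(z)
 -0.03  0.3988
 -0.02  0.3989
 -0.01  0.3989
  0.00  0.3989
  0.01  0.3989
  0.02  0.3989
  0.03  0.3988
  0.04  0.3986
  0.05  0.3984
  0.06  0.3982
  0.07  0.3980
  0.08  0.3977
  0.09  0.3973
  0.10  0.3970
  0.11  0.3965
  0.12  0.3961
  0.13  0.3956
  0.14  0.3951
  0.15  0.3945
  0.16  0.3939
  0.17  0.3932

103.40

σ√T = 0.53 × 0.8660 = 0.4590
d₁ = [ln(310/340) + (0.056 − 0.045 + 0.53²/2)·0.75] / 0.4590 = [-0.0924 + 0.1136] / 0.4590 = 0.0462 which rounds to 0.05
√T = √0.75 = 0.8660
φ(d₁) = φ(0.05) = 0.3984
e^(−qT) = e^(−0.045·0.75) = 0.9668
vega = S·e^(−qT)·φ(d₁)·√T = 310·0.9668·0.3984·0.8660 = 103.4036
(Call and put vega coincide under Black-Scholes.)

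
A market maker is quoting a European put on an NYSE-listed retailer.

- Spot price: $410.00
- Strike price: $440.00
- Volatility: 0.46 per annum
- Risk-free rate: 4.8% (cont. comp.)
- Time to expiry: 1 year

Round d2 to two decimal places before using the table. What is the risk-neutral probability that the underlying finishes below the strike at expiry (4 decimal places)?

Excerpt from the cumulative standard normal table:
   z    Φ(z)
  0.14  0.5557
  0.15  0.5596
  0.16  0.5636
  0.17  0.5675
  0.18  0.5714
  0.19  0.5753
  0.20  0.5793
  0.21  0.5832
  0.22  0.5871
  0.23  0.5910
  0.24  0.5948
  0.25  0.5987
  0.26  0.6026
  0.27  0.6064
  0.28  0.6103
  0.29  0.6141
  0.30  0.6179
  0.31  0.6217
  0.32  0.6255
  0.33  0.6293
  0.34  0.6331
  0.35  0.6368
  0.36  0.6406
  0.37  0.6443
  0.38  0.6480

0.6103

T = 1;  σ√T = 0.4600
d₁ = [ln(410/440) + (0.048 + 0.46²/2)·1] / 0.4600 = [-0.0706 + 0.1538] / 0.4600 = 0.1808 ≈ 0.18
d₂ = d₁ − σ√T = 0.1808 − 0.4600 = -0.2792 ≈ -0.28
Pr(exercise) under Q = N(−d₂) = N(0.28) = 0.6103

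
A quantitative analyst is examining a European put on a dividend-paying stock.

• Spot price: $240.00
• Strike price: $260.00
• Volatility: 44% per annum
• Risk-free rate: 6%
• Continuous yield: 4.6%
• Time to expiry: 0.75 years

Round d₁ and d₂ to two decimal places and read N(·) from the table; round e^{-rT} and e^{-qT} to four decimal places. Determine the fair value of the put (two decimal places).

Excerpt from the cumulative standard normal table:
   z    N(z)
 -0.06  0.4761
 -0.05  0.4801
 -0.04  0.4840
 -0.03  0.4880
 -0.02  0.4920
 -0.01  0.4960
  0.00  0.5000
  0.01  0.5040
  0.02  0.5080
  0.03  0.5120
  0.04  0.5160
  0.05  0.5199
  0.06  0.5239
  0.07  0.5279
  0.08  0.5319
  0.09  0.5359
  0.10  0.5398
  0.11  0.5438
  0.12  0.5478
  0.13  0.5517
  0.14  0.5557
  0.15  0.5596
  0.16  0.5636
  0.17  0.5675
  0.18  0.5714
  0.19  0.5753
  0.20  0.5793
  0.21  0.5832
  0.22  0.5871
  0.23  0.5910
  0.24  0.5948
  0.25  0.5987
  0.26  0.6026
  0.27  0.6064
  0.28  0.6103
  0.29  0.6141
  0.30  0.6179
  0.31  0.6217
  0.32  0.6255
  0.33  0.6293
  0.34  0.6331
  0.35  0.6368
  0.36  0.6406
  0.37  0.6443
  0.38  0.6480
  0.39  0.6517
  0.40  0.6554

$45.14

σ√T = 0.44·√0.75 = 0.3811
ln(S/K) + (r − q + σ²/2)T = ln(240/260) + (0.06 − 0.046 + 0.44²/2)·0.75 = -0.0800 + 0.0831 = 0.0031
d₁ = 0.0031 / 0.3811 = 0.0080 ⇒ 0.01
d₂ = d₁ − σ√T = 0.0080 − 0.3811 = -0.3730 ⇒ -0.37
exp(−qT) = exp(−0.046·0.75) = 0.9661;  exp(−rT) = exp(−0.06·0.75) = 0.9560
N(−d₂) = N(0.37) = 0.6443;  N(−d₁) = N(-0.01) = 0.4960
P = 260·0.9560·0.6443 − 240·0.9661·0.4960 = 160.1472 − 115.0045 = 45.1427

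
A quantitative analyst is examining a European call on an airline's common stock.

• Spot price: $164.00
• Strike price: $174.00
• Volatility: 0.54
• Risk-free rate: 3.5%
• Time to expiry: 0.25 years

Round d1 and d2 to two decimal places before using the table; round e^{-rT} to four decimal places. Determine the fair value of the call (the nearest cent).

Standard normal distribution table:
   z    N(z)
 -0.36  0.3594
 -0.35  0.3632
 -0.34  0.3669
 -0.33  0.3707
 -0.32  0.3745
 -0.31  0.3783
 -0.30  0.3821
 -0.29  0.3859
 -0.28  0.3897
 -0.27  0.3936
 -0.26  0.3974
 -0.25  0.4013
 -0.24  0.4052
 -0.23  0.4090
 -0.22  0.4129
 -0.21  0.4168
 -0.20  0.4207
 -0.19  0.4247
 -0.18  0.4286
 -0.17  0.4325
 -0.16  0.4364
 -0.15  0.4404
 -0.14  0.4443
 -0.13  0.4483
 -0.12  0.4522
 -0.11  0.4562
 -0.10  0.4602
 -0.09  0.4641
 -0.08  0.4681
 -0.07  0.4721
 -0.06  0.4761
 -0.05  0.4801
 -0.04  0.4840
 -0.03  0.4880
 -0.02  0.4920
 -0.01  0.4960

$14.14

σ√T = 0.54·√0.25 = 0.2700
d₁ = [ln(164/174) + (0.035 + 0.54²/2)·0.25] / 0.2700 = [-0.0592 + 0.0452] / 0.2700 = -0.0518 ⇒ -0.05
d₂ = d₁ − σ√T = -0.0518 − 0.2700 = -0.3218 ⇒ -0.32
e^(−rT) = e^(−0.035·0.25) = 0.9913
N(d₁) = N(-0.05) = 0.4801;  N(d₂) = N(-0.32) = 0.3745
C = 164·0.4801 − 174·0.9913·0.3745 = 78.7364 − 64.5961 = 14.1403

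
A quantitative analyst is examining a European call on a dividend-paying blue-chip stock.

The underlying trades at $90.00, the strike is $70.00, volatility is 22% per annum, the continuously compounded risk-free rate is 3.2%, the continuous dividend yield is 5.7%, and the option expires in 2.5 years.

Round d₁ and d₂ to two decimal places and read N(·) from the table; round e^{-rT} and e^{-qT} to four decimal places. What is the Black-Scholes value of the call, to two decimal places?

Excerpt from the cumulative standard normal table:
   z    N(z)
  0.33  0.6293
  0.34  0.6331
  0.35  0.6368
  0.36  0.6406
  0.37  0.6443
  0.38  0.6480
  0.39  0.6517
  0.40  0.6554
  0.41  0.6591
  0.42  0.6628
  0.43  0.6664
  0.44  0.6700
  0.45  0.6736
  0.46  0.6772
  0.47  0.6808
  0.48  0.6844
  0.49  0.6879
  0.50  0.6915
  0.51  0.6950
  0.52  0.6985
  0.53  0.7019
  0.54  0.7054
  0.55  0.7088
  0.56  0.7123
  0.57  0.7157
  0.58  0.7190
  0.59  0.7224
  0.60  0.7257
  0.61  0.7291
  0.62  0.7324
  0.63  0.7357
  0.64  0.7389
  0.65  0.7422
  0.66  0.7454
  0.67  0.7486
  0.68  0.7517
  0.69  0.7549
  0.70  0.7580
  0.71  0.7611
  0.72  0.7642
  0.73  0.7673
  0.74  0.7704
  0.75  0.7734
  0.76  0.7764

$18.01

σ√T = 0.22 × 1.5811 = 0.3479
d₁ = [ln(90/70) + (0.032 − 0.057 + 0.22²/2)·2.5] / 0.3479 = [0.2513 − 0.0020] / 0.3479 = 0.7167 which rounds to 0.72
d₂ = d₁ − σ√T = 0.7167 − 0.3479 = 0.3689 which rounds to 0.37
exp(−qT) = exp(−0.057·2.5) = 0.8672;  exp(−rT) = exp(−0.032·2.5) = 0.9231
C = 90·0.8672·N(0.72) − 70·0.9231·N(0.37) = 90·0.8672·0.7642 − 70·0.9231·0.6443 = 59.6443 − 41.6327 = 18.0115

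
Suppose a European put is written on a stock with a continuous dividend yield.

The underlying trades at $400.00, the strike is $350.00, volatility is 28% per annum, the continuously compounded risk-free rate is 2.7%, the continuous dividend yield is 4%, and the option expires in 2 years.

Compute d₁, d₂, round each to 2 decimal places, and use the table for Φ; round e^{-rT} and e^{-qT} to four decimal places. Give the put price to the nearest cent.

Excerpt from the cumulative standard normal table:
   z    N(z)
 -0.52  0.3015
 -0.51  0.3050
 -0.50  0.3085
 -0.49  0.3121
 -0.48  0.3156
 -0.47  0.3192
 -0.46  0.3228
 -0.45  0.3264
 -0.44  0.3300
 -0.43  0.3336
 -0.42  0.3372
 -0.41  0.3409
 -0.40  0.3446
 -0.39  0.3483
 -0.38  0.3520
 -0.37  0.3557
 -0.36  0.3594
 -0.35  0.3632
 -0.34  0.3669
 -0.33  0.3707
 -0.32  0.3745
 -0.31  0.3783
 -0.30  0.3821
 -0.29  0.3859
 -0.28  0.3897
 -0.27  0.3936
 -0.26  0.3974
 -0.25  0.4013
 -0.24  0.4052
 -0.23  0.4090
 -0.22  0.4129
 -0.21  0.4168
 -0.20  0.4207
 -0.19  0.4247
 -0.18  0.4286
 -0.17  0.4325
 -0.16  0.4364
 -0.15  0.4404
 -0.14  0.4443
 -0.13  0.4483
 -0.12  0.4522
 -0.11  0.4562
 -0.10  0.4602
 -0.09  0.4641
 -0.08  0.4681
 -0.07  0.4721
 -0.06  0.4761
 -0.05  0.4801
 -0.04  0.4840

$38.68

σ√T = 0.28·√2 = 0.3960
d₁ = [ln(400/350) + (0.027 − 0.04 + 0.28²/2)·2] / 0.3960 = [0.1335 + 0.0524] / 0.3960 = 0.4695 which rounds to 0.47
d₂ = d₁ − σ√T = 0.4695 − 0.3960 = 0.0736 which rounds to 0.07
e^(−qT) = e^(−0.04·2) = 0.9231;  e^(−rT) = e^(−0.027·2) = 0.9474
N(−d₂) = N(-0.07) = 0.4721;  N(−d₁) = N(-0.47) = 0.3192
P = 350·0.9474·0.4721 − 400·0.9231·0.3192 = 156.5436 − 117.8614 = 38.6822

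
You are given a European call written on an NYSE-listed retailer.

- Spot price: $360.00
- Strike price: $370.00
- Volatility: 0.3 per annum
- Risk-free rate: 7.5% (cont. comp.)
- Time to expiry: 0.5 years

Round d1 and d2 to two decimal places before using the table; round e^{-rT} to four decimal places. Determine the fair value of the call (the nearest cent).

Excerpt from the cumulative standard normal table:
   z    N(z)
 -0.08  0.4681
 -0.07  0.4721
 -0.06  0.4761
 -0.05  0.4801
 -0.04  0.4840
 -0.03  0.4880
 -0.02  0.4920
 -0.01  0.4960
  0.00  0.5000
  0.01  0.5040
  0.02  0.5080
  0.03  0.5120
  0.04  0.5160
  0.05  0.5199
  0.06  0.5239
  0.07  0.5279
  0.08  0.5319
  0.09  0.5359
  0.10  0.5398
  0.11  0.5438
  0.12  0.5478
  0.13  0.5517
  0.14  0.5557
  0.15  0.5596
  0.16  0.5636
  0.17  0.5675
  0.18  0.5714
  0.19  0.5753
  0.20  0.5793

$31.78

T = 0.5;  σ√T = 0.2121
d₁ = [ln(360/370) + (0.075 + ½·0.3²)·0.5] / (σ√T) = (-0.0274 + 0.0600) / 0.2121 = 0.1537 ≈ 0.15
d₂ = 0.1537 − 0.2121 = -0.0584 ≈ -0.06
e^(−rT) = e^(−0.075·0.5) = 0.9632
N(d₁) = N(0.15) = 0.5596;  N(d₂) = N(-0.06) = 0.4761
C = 360·0.5596 − 370·0.9632·0.4761 = 201.4560 − 169.6744 = 31.7816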